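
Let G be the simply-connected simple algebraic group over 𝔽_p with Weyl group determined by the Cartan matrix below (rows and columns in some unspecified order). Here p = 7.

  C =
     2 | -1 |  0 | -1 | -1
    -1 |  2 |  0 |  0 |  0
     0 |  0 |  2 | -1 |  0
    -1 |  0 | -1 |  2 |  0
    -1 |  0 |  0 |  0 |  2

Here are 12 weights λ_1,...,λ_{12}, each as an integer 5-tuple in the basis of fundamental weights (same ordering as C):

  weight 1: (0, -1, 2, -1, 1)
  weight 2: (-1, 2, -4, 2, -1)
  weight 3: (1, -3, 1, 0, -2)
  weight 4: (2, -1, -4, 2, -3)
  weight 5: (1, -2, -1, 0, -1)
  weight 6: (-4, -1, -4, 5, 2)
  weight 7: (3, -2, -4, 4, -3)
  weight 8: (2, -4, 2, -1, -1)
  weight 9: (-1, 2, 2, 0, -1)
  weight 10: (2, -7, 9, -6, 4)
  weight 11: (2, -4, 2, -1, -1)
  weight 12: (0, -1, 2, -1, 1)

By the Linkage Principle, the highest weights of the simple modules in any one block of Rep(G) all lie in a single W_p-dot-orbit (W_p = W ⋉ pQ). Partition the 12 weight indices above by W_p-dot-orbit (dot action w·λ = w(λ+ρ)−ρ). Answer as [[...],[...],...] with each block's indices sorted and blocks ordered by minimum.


Cartan matrix: type D_5 (|W|=1920); un-permuting the 5 rows.

Ā_7 reps of the 12 weights (D_5, coords as presented):

  λ_1+ρ ↦ (1, 0, 3, 0, 2);  λ_2+ρ ↦ (0, 3, 3, 0, 0);  λ_3+ρ ↦ (1, 1, 2, 0, 0);  λ_4+ρ ↦ (1, 0, 3, 0, 2);  λ_5+ρ ↦ (1, 1, 0, 1, 0);  λ_6+ρ ↦ (0, 3, 3, 0, 0);  λ_7+ρ ↦ (1, 1, 0, 1, 0);  λ_8+ρ ↦ (0, 3, 3, 0, 0);  λ_9+ρ ↦ (0, 3, 3, 0, 0);  λ_10+ρ ↦ (1, 1, 0, 1, 0);  λ_11+ρ ↦ (0, 3, 3, 0, 0);  λ_12+ρ ↦ (1, 0, 3, 0, 2)

Grouping the 12 weights by Ā_7-representative: 4 linkage classes.

[[1, 4, 12], [2, 6, 8, 9, 11], [3], [5, 7, 10]]


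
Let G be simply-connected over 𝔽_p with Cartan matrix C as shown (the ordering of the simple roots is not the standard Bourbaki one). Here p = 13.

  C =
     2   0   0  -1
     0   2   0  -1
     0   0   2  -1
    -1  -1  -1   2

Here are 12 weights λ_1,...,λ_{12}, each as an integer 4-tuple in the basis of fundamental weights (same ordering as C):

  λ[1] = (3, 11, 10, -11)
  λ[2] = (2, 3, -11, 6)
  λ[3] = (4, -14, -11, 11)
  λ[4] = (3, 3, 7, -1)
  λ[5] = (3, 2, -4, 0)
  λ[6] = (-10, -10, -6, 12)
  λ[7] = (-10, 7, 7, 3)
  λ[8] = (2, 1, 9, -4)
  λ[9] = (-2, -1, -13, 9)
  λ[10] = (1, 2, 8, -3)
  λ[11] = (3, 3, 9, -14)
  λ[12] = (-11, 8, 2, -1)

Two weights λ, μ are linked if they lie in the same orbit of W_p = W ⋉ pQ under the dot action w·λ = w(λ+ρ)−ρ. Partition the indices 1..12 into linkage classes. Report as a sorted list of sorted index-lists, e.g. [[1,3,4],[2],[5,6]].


Cartan matrix: type D_4 (|W|=192); un-permuting the 4 rows.

Ā_13 reps of the 12 weights (D_4, coords as presented):

  λ_1+ρ ↦ (6, 2, 1, 0)
  λ_2+ρ ↦ (0, 1, 7, 2)
  λ_3+ρ ↦ (6, 2, 1, 0)
  λ_4+ρ ↦ (1, 1, 5, 3)
  λ_5+ρ ↦ (2, 1, 1, 2)
  λ_6+ρ ↦ (1, 1, 5, 3)
  λ_7+ρ ↦ (2, 1, 1, 2)
  λ_8+ρ ↦ (0, 1, 7, 2)
  λ_9+ρ ↦ (0, 1, 7, 2)
  λ_10+ρ ↦ (0, 1, 7, 2)
  λ_11+ρ ↦ (1, 1, 5, 3)
  λ_12+ρ ↦ (0, 1, 7, 2)

The 12 indices split into 4 linkage classes (same alcove rep ⇔ same W_13-dot-orbit):

[[1, 3], [2, 8, 9, 10, 12], [4, 6, 11], [5, 7]]


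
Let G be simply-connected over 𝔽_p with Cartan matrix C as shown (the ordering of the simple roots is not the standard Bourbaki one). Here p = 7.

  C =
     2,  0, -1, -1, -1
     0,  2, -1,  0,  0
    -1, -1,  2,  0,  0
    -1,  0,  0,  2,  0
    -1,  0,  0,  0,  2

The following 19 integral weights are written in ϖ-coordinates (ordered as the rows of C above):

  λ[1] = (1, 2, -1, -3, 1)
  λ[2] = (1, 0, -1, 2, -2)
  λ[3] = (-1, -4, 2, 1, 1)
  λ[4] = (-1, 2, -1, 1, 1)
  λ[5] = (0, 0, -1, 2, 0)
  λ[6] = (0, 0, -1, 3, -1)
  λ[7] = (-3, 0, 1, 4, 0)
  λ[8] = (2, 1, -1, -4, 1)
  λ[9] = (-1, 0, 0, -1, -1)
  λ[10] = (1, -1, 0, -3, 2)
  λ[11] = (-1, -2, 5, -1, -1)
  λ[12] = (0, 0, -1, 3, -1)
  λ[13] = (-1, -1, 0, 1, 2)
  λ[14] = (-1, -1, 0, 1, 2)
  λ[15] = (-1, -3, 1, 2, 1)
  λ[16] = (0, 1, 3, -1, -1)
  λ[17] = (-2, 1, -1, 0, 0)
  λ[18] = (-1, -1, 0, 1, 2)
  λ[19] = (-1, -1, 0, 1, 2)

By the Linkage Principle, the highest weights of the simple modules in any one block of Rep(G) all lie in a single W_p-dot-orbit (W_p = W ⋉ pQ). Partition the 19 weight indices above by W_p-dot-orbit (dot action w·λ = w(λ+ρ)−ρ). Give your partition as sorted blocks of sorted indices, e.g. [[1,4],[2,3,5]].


D_5 Cartan matrix, 5 simple roots permuted; ρ=(1,1,1,1,1).

Alcove-folded reps (p=7, 19 weights, presented ϖ-order):

  [1] (0, 3, 0, 2, 2);  [2] (1, 1, 0, 3, 1);  [3] (0, 3, 0, 2, 2);  [4] (0, 3, 0, 2, 2);  [5] (1, 1, 0, 3, 1);  [6] (1, 1, 0, 4, 0);  [7] (1, 1, 0, 3, 1);  [8] (0, 2, 0, 3, 2);  [9] (0, 1, 1, 0, 0);  [10] (0, 0, 1, 2, 3);  [11] (0, 1, 1, 0, 0);  [12] (1, 1, 0, 4, 0);  [13] (0, 0, 1, 2, 3);  [14] (0, 0, 1, 2, 3);  [15] (0, 2, 0, 3, 2);  [16] (0, 1, 1, 0, 0);  [17] (0, 1, 1, 0, 0);  [18] (0, 0, 1, 2, 3);  [19] (0, 0, 1, 2, 3)

Grouping the 19 weights by Ā_7-representative: 6 linkage classes.

[[1, 3, 4], [2, 5, 7], [6, 12], [8, 15], [9, 11, 16, 17], [10, 13, 14, 18, 19]]


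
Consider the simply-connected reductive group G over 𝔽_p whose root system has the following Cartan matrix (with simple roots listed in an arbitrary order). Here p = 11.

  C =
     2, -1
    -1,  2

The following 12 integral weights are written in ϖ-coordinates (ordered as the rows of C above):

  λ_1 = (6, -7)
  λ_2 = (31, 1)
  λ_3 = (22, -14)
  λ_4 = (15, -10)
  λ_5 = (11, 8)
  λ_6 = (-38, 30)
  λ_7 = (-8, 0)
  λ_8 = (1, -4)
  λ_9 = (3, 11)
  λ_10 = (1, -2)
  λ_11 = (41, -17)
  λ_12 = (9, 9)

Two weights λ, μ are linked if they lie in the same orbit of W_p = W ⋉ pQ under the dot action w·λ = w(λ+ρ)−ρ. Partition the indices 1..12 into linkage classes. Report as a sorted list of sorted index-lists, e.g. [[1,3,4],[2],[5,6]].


C ↔ A_2 under row/col permutation; |W(A_2)| = 6.

Ā_11 reps of the 12 weights (A_2, coords as presented):

  [1] (1, 6)
  [2] (1, 1)
  [3] (1, 1)
  [4] (2, 4)
  [5] (1, 1)
  [6] (2, 4)
  [7] (1, 6)
  [8] (1, 2)
  [9] (1, 6)
  [10] (1, 1)
  [11] (2, 4)
  [12] (1, 1)

The 12 indices split into 4 linkage classes (same alcove rep ⇔ same W_11-dot-orbit):

[[1, 7, 9], [2, 3, 5, 10, 12], [4, 6, 11], [8]]


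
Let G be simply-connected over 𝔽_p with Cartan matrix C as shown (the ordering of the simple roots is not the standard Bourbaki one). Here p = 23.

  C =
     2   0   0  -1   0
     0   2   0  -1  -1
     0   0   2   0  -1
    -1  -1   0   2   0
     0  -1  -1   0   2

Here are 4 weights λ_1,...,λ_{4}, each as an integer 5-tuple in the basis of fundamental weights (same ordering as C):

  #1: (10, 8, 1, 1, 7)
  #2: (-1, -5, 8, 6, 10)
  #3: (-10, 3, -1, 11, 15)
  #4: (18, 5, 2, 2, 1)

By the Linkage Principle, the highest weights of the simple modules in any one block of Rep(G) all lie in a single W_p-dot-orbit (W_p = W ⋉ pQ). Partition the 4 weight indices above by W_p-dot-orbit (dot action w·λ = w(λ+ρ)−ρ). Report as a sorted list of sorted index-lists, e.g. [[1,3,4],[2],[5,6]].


A_5 Cartan matrix, 5 simple roots permuted; ρ=(1,1,1,1,1).

Alcove-folded reps (p=23, 4 weights, presented ϖ-order):

  [1] (2, 9, 7, 2, 1)
  [2] (0, 4, 9, 3, 7)
  [3] (0, 4, 9, 3, 7)
  [4] (9, 1, 2, 3, 5)

The 4 indices split into 3 linkage classes (same alcove rep ⇔ same W_23-dot-orbit):

[[1], [2, 3], [4]]


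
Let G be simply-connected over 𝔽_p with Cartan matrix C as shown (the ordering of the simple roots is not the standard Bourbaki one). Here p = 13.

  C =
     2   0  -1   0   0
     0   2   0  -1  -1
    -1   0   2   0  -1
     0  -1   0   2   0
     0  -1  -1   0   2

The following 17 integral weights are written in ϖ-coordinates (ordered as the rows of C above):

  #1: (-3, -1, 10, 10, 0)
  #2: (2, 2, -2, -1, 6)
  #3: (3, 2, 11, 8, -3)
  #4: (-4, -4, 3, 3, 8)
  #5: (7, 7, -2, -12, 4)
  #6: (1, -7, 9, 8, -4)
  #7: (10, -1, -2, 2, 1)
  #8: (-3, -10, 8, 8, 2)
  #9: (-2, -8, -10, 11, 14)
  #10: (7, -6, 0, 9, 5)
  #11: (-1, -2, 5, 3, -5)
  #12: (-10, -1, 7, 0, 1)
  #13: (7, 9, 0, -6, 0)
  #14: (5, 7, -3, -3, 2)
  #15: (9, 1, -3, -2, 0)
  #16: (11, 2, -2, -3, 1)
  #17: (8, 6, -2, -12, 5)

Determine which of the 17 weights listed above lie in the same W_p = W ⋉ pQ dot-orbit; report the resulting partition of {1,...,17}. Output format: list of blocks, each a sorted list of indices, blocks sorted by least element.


A_5 Cartan matrix, 5 simple roots permuted; ρ=(1,1,1,1,1).

Folding the 17 weights λ_j+ρ into Ā_13 (reps in the given 5-coord order):

  1: (8, 0, 1, 1, 1) · 2: (2, 3, 1, 0, 6) · 3: (9, 2, 0, 1, 1) · 4: (2, 3, 1, 0, 6) · 5: (0, 3, 1, 1, 1) · 6: (2, 3, 1, 0, 6) · 7: (8, 0, 1, 1, 1) · 8: (2, 3, 1, 0, 6) · 9: (1, 3, 1, 2, 1) · 10: (1, 3, 1, 2, 1) · 11: (0, 3, 1, 1, 1) · 12: (8, 0, 1, 1, 1) · 13: (1, 3, 1, 2, 1) · 14: (2, 6, 2, 0, 1) · 15: (8, 0, 1, 1, 1) · 16: (8, 0, 1, 1, 1) · 17: (0, 3, 1, 1, 1)

Grouping the 17 weights by Ā_13-representative: 6 linkage classes.

[[1, 7, 12, 15, 16], [2, 4, 6, 8], [3], [5, 11, 17], [9, 10, 13], [14]]


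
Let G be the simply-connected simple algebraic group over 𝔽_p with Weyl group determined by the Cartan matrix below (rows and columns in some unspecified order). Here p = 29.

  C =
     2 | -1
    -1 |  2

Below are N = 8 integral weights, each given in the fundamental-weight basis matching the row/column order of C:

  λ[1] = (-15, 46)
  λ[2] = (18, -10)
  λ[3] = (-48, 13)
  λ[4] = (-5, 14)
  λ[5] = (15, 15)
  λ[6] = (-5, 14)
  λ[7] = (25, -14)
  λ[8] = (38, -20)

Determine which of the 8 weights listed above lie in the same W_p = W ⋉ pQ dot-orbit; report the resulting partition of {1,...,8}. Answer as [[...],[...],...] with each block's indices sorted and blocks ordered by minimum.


C ↔ A_2 under row/col permutation; |W(A_2)| = 6.

Alcove-folded reps (p=29, 8 weights, presented ϖ-order):

    [1] (4, 11)
    [2] (10, 9)
    [3] (4, 11)
    [4] (4, 11)
    [5] (13, 13)
    [6] (4, 11)
    [7] (13, 13)
    [8] (10, 9)

Grouping the 8 weights by Ā_29-representative: 3 linkage classes.

[[1, 3, 4, 6], [2, 8], [5, 7]]


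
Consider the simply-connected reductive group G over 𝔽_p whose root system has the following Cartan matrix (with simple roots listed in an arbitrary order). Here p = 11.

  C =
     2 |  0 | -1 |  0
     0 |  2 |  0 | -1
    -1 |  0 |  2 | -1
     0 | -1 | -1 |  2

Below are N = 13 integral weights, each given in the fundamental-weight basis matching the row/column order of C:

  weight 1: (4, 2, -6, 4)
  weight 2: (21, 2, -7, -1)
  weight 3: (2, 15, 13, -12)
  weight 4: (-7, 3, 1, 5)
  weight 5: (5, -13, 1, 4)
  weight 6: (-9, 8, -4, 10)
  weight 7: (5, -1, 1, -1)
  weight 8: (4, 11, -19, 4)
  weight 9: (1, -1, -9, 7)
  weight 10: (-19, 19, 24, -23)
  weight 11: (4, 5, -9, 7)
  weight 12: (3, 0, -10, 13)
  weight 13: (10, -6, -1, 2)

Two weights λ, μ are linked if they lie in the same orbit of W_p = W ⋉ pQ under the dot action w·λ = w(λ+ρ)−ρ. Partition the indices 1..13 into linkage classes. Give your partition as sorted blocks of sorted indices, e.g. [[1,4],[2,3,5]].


Dynkin diagram of C (from the 6 off-diagonal −1 entries): A_4.

Ā_11 reps of the 13 weights (A_4, coords as presented):

  λ_1 → (0, 3, 5, 0) · λ_2 → (0, 3, 5, 0) · λ_3 → (0, 3, 5, 0) · λ_4 → (1, 3, 4, 2) · λ_5 → (1, 3, 4, 2) · λ_6 → (6, 0, 2, 0) · λ_7 → (6, 0, 2, 0) · λ_8 → (1, 3, 4, 2) · λ_9 → (6, 0, 2, 0) · λ_10 → (1, 4, 2, 0) · λ_11 → (0, 3, 5, 0) · λ_12 → (1, 3, 4, 2) · λ_13 → (6, 0, 2, 0)

Partition of {1..13} into 4 W_11-dot-orbits:

[[1, 2, 3, 11], [4, 5, 8, 12], [6, 7, 9, 13], [10]]


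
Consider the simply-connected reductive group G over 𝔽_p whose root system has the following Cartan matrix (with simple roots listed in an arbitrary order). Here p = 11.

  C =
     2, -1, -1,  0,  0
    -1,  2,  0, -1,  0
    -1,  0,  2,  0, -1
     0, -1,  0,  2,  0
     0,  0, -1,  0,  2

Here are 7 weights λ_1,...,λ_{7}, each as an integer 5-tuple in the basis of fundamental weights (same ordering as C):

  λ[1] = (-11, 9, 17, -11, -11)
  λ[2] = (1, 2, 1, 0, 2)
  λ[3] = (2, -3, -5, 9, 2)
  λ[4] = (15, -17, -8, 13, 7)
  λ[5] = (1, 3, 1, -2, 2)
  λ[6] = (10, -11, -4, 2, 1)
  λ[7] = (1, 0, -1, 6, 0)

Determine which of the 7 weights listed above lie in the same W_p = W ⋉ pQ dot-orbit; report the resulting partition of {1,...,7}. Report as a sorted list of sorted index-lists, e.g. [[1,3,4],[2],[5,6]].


A_5 Cartan matrix, 5 simple roots permuted; ρ=(1,1,1,1,1).

Alcove-folded reps (p=11, 7 weights, presented ϖ-order):

  λ_1+ρ ↦ (2, 1, 0, 7, 1)
  λ_2+ρ ↦ (2, 3, 2, 1, 3)
  λ_3+ρ ↦ (2, 1, 0, 7, 1)
  λ_4+ρ ↦ (2, 3, 2, 1, 3)
  λ_5+ρ ↦ (2, 3, 2, 1, 3)
  λ_6+ρ ↦ (2, 1, 0, 7, 1)
  λ_7+ρ ↦ (2, 1, 0, 7, 1)

The 7 indices split into 2 linkage classes (same alcove rep ⇔ same W_11-dot-orbit):

[[1, 3, 6, 7], [2, 4, 5]]


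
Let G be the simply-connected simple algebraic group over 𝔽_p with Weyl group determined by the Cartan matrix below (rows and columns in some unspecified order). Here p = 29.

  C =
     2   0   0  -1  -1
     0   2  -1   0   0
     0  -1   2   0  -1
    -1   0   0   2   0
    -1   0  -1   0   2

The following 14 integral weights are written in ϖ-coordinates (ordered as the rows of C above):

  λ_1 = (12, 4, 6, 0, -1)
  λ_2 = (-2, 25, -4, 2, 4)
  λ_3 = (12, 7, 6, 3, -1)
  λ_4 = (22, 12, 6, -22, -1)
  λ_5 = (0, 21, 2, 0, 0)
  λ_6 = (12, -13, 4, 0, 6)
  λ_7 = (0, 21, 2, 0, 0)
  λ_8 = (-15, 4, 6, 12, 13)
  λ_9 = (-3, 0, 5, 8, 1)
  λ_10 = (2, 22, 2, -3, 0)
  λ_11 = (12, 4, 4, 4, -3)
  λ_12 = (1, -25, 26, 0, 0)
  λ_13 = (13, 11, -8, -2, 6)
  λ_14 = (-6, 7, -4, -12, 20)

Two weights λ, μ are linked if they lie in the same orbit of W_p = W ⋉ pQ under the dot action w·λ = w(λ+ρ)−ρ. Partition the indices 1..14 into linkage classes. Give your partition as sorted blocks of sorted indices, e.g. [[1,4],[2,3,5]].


C ↔ A_5 under row/col permutation; |W(A_5)| = 720.

Alcove-folded reps (p=29, 14 weights, presented ϖ-order):

  λ_1+ρ ↦ (13, 5, 7, 1, 0) · λ_2+ρ ↦ (1, 22, 3, 1, 1) · λ_3+ρ ↦ (13, 5, 7, 1, 0) · λ_4+ρ ↦ (2, 1, 6, 7, 0) · λ_5+ρ ↦ (1, 22, 3, 1, 1) · λ_6+ρ ↦ (13, 5, 7, 1, 0) · λ_7+ρ ↦ (1, 22, 3, 1, 1) · λ_8+ρ ↦ (13, 5, 7, 1, 0) · λ_9+ρ ↦ (2, 1, 6, 7, 0) · λ_10+ρ ↦ (1, 22, 3, 1, 1) · λ_11+ρ ↦ (11, 5, 3, 5, 2) · λ_12+ρ ↦ (1, 22, 3, 1, 1) · λ_13+ρ ↦ (13, 5, 7, 1, 0) · λ_14+ρ ↦ (11, 5, 3, 5, 2)

Linkage partition of the 14 weights (4 classes, p=29):

[[1, 3, 6, 8, 13], [2, 5, 7, 10, 12], [4, 9], [11, 14]]


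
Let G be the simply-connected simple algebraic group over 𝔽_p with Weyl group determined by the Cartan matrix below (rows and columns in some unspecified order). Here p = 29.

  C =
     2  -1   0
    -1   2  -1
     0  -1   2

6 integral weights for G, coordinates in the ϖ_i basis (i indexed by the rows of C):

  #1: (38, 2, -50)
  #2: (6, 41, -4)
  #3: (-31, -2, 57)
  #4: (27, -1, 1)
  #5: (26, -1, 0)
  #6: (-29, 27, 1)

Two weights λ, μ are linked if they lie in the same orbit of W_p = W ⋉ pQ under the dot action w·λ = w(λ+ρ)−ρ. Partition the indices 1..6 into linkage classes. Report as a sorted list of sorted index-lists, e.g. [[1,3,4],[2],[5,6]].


Root system A_3: the 3×3 matrix C matches after relabeling.

W_29-reps of the 6 weights in Ā_29 (same 3-coord order as C):

  λ_1 → (3, 9, 7)
  λ_2 → (3, 9, 7)
  λ_3 → (27, 0, 1)
  λ_4 → (27, 0, 1)
  λ_5 → (27, 0, 1)
  λ_6 → (27, 0, 1)

Linkage partition of the 6 weights (2 classes, p=29):

[[1, 2], [3, 4, 5, 6]]


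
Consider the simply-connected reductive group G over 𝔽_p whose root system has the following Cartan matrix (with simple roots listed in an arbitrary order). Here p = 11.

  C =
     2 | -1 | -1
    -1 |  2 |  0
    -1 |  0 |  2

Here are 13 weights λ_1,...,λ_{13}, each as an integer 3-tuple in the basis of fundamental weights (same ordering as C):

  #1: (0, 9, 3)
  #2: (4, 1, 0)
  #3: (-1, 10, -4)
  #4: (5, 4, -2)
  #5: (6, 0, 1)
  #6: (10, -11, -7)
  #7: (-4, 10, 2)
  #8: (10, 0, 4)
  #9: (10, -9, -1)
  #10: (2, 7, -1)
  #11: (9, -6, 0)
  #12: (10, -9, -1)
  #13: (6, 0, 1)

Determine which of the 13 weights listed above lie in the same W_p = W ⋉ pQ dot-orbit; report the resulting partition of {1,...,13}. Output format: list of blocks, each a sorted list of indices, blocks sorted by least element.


C ↔ A_3 under row/col permutation; |W(A_3)| = 24.

W_11-reps of the 13 weights in Ā_11 (same 3-coord order as C):

  λ_1 → (1, 6, 0);  λ_2 → (5, 2, 1);  λ_3 → (3, 8, 0);  λ_4 → (5, 5, 1);  λ_5 → (7, 1, 2);  λ_6 → (5, 5, 1);  λ_7 → (3, 8, 0);  λ_8 → (5, 5, 1);  λ_9 → (3, 8, 0);  λ_10 → (3, 8, 0);  λ_11 → (5, 5, 1);  λ_12 → (3, 8, 0);  λ_13 → (7, 1, 2)

Linkage partition of the 13 weights (5 classes, p=11):

[[1], [2], [3, 7, 9, 10, 12], [4, 6, 8, 11], [5, 13]]


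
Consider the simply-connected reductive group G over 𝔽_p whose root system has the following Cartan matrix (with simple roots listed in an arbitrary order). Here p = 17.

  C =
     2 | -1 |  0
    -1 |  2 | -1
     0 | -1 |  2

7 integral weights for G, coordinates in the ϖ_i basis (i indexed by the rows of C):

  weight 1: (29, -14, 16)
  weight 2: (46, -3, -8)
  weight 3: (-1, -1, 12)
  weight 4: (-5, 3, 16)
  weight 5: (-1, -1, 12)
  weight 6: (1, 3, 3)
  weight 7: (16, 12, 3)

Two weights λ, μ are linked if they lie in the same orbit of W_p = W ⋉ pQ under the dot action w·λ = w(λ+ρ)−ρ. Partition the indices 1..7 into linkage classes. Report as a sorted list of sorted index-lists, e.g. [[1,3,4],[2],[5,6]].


Root system A_3: the 3×3 matrix C matches after relabeling.

Alcove-folded reps (p=17, 7 weights, presented ϖ-order):

  λ_1+ρ ↦ (0, 0, 13) · λ_2+ρ ↦ (2, 4, 4) · λ_3+ρ ↦ (0, 0, 13) · λ_4+ρ ↦ (0, 0, 13) · λ_5+ρ ↦ (0, 0, 13) · λ_6+ρ ↦ (2, 4, 4) · λ_7+ρ ↦ (0, 0, 13)

Partition of {1..7} into 2 W_17-dot-orbits:

[[1, 3, 4, 5, 7], [2, 6]]


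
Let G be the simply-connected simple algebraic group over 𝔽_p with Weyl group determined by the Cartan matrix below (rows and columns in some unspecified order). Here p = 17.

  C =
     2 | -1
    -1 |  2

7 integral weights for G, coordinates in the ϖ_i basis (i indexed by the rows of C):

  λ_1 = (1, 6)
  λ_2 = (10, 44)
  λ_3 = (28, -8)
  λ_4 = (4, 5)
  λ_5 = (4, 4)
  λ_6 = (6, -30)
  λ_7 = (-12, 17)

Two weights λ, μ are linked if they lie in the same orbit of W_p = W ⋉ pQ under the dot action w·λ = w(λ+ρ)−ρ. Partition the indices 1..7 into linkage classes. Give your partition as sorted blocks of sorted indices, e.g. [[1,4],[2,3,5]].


Type A_2, rank 2, |W|=6; reorder rows/cols to standard.

Ā_17 reps of the 7 weights (A_2, coords as presented):

  1: (2, 7);  2: (5, 6);  3: (5, 5);  4: (5, 6);  5: (5, 5);  6: (5, 5);  7: (10, 6)

4 distinct reps among the 7 weights ⇒ 4 W_17-linkage classes:

[[1], [2, 4], [3, 5, 6], [7]]


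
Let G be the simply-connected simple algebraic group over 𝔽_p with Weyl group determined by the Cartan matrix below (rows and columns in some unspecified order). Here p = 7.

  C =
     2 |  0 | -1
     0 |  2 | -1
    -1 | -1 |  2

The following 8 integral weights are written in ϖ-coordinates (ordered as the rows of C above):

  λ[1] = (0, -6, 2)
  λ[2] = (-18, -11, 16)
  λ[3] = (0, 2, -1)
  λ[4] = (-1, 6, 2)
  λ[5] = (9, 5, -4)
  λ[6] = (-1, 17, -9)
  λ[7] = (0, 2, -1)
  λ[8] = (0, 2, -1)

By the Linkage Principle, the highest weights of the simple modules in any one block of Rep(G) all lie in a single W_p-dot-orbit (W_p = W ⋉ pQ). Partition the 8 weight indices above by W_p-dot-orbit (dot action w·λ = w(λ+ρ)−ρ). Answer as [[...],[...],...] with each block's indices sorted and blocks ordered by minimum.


Cartan matrix: type A_3 (|W|=24); un-permuting the 3 rows.

Each λ_j+ρ reduced to Ā_7; 3-tuples below use C's row order:

    1: (1, 3, 1)
    2: (3, 4, 0)
    3: (1, 3, 0)
    4: (3, 4, 0)
    5: (1, 3, 0)
    6: (1, 3, 0)
    7: (1, 3, 0)
    8: (1, 3, 0)

Grouping the 8 weights by Ā_7-representative: 3 linkage classes.

[[1], [2, 4], [3, 5, 6, 7, 8]]


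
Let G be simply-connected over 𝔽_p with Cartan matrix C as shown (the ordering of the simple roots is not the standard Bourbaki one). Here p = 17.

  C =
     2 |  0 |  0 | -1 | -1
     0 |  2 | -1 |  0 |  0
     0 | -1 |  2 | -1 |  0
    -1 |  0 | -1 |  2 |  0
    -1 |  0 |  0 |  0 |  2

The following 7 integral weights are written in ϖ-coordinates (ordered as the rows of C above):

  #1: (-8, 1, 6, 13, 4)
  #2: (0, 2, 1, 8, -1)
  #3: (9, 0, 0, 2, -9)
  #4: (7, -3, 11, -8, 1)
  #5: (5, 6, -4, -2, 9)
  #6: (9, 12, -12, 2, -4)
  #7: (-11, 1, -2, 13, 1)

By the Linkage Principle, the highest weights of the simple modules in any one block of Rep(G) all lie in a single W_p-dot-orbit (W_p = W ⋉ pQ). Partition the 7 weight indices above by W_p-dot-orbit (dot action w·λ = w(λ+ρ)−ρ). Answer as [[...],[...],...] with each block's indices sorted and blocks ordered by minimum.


A_5 Cartan matrix, 5 simple roots permuted; ρ=(1,1,1,1,1).

Each λ_j+ρ reduced to Ā_17; 5-tuples below use C's row order:

  1: (1, 2, 3, 7, 2) · 2: (1, 3, 2, 9, 0) · 3: (2, 1, 1, 3, 8) · 4: (1, 2, 3, 7, 2) · 5: (2, 1, 1, 3, 8) · 6: (1, 2, 3, 7, 2) · 7: (2, 1, 1, 3, 8)

These 7 weights hit 3 W_17-dot-orbits; sizes (3, 1, 3):

[[1, 4, 6], [2], [3, 5, 7]]


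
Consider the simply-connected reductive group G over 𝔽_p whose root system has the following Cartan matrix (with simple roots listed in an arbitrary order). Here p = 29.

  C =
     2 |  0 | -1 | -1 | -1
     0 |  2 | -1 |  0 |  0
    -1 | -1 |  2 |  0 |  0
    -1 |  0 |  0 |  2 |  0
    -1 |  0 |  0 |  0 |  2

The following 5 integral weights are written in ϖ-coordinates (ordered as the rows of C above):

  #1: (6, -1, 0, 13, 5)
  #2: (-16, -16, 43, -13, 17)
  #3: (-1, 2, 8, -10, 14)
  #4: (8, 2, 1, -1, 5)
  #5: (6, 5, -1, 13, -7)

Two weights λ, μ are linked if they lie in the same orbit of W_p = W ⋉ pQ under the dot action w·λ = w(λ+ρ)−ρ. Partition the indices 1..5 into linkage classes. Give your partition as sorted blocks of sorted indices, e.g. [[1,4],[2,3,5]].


Root system D_5: the 5×5 matrix C matches after relabeling.

Ā_29 reps of the 5 weights (D_5, coords as presented):

    λ_1 → (1, 6, 0, 14, 6)
    λ_2 → (9, 3, 0, 0, 6)
    λ_3 → (9, 3, 0, 0, 6)
    λ_4 → (9, 3, 0, 0, 6)
    λ_5 → (1, 6, 0, 14, 6)

Partition of {1..5} into 2 W_29-dot-orbits:

[[1, 5], [2, 3, 4]]


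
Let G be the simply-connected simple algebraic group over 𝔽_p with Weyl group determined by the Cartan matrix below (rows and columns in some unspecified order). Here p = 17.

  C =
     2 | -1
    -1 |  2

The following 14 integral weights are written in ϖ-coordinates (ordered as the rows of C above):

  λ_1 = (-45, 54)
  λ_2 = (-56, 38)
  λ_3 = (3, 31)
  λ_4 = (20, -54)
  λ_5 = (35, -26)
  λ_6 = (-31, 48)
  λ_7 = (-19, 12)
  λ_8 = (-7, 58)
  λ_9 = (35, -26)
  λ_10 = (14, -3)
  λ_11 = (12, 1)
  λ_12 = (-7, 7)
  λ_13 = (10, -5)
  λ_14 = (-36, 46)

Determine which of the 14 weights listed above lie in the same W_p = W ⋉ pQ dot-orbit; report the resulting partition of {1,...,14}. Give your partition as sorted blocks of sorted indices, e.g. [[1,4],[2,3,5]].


Root system A_2: the 2×2 matrix C matches after relabeling.

Each λ_j+ρ reduced to Ā_17; 2-tuples below use C's row order:

    [1] (7, 4)
    [2] (12, 4)
    [3] (13, 2)
    [4] (13, 2)
    [5] (6, 2)
    [6] (13, 2)
    [7] (12, 4)
    [8] (6, 2)
    [9] (6, 2)
    [10] (13, 2)
    [11] (13, 2)
    [12] (6, 2)
    [13] (7, 4)
    [14] (12, 4)

The 14 indices split into 4 linkage classes (same alcove rep ⇔ same W_17-dot-orbit):

[[1, 13], [2, 7, 14], [3, 4, 6, 10, 11], [5, 8, 9, 12]]


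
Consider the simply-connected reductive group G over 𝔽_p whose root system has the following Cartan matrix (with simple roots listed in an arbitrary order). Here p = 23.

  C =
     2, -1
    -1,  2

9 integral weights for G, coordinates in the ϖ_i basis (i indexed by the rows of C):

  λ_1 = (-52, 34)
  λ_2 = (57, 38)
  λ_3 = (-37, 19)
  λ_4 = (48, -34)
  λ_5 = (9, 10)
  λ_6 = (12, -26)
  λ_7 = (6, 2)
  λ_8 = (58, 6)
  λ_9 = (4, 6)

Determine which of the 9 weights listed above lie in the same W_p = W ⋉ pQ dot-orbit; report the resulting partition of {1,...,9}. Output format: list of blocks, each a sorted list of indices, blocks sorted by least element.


Type A_2, rank 2, |W|=6; reorder rows/cols to standard.

Folding the 9 weights λ_j+ρ into Ā_23 (reps in the given 2-coord order):

  λ_1 → (5, 7) · λ_2 → (5, 7) · λ_3 → (7, 3) · λ_4 → (7, 3) · λ_5 → (10, 11) · λ_6 → (10, 11) · λ_7 → (7, 3) · λ_8 → (7, 3) · λ_9 → (5, 7)

These 9 weights hit 3 W_23-dot-orbits; sizes (3, 4, 2):

[[1, 2, 9], [3, 4, 7, 8], [5, 6]]


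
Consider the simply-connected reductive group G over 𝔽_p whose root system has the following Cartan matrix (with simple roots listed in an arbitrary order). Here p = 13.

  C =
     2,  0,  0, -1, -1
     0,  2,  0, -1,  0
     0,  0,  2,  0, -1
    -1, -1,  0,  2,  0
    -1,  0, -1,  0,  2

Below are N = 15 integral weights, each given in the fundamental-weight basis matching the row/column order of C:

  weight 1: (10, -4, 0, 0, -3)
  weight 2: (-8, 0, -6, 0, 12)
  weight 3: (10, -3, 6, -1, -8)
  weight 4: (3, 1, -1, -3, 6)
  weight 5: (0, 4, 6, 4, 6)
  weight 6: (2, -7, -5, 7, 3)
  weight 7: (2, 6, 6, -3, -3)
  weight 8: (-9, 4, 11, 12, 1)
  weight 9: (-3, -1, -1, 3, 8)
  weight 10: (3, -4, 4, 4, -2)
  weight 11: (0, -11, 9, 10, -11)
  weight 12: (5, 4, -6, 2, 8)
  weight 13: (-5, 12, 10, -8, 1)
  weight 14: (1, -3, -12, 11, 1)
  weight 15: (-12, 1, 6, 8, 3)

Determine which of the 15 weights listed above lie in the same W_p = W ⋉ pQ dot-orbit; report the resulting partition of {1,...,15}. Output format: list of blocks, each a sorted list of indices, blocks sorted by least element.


A_5 Cartan matrix, 5 simple roots permuted; ρ=(1,1,1,1,1).

λ_j+ρ reflected into Ā_13 (⟨·,θ^∨⟩≤13); 5-tuples as given:

    λ_1+ρ ↦ (7, 1, 1, 2, 1)
    λ_2+ρ ↦ (1, 5, 5, 1, 1)
    λ_3+ρ ↦ (2, 0, 0, 2, 7)
    λ_4+ρ ↦ (2, 0, 0, 2, 7)
    λ_5+ρ ↦ (1, 5, 5, 1, 1)
    λ_6+ρ ↦ (3, 4, 2, 2, 0)
    λ_7+ρ ↦ (1, 5, 5, 1, 1)
    λ_8+ρ ↦ (1, 5, 5, 1, 1)
    λ_9+ρ ↦ (2, 0, 0, 2, 7)
    λ_10+ρ ↦ (3, 3, 4, 2, 1)
    λ_11+ρ ↦ (1, 2, 0, 8, 1)
    λ_12+ρ ↦ (3, 3, 4, 2, 1)
    λ_13+ρ ↦ (2, 0, 0, 2, 7)
    λ_14+ρ ↦ (7, 1, 1, 2, 1)
    λ_15+ρ ↦ (2, 0, 0, 2, 7)

Linkage partition of the 15 weights (6 classes, p=13):

[[1, 14], [2, 5, 7, 8], [3, 4, 9, 13, 15], [6], [10, 12], [11]]


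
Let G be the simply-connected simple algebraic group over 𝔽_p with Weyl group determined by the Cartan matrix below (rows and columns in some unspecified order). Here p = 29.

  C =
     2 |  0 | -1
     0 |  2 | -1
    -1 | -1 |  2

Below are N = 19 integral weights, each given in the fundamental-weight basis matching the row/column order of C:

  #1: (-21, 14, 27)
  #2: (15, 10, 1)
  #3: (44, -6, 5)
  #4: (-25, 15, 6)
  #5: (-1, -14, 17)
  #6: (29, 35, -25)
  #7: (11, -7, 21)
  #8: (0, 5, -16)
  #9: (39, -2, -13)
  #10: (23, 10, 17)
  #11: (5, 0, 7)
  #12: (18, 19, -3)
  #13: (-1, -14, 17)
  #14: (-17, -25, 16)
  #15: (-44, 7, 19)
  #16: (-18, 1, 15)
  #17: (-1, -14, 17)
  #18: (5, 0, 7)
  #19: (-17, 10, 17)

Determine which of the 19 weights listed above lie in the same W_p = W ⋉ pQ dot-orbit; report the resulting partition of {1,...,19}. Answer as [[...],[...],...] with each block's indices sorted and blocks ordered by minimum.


C ↔ A_3 under row/col permutation; |W(A_3)| = 24.

W_29-reps of the 19 weights in Ā_29 (same 3-coord order as C):

    1: (6, 1, 8)
    2: (16, 11, 2)
    3: (7, 1, 16)
    4: (7, 1, 16)
    5: (0, 13, 5)
    6: (7, 1, 16)
    7: (7, 1, 16)
    8: (6, 1, 8)
    9: (16, 1, 1)
    10: (0, 13, 5)
    11: (6, 1, 8)
    12: (9, 10, 2)
    13: (0, 13, 5)
    14: (7, 1, 16)
    15: (6, 1, 8)
    16: (16, 1, 1)
    17: (0, 13, 5)
    18: (6, 1, 8)
    19: (16, 11, 2)

The 19 indices split into 6 linkage classes (same alcove rep ⇔ same W_29-dot-orbit):

[[1, 8, 11, 15, 18], [2, 19], [3, 4, 6, 7, 14], [5, 10, 13, 17], [9, 16], [12]]


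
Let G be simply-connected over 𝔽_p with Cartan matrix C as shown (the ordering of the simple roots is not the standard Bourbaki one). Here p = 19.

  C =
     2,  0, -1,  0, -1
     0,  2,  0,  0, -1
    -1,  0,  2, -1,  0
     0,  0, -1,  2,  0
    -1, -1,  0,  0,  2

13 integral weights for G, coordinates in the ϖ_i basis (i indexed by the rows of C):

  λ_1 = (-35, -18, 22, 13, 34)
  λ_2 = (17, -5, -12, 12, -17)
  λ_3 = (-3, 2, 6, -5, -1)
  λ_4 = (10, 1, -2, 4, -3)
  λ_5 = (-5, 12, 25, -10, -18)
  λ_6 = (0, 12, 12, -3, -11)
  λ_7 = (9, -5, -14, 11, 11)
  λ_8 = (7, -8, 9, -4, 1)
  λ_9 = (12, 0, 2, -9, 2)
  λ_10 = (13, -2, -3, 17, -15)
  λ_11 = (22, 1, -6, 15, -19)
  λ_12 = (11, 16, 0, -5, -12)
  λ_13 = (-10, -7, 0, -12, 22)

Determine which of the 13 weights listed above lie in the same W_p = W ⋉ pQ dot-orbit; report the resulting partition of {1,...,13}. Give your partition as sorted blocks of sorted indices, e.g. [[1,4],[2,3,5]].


A_5 Cartan matrix, 5 simple roots permuted; ρ=(1,1,1,1,1).

W_19-reps of the 13 weights in Ā_19 (same 5-coord order as C):

  [1] (0, 1, 1, 4, 2)
  [2] (2, 6, 1, 1, 9)
  [3] (0, 1, 1, 4, 2)
  [4] (8, 0, 1, 4, 2)
  [5] (9, 3, 2, 2, 1)
  [6] (9, 3, 2, 2, 1)
  [7] (3, 1, 7, 2, 5)
  [8] (3, 1, 7, 2, 5)
  [9] (8, 0, 5, 2, 3)
  [10] (0, 1, 1, 4, 2)
  [11] (0, 1, 1, 4, 2)
  [12] (2, 6, 1, 1, 9)
  [13] (8, 0, 1, 4, 2)

6 distinct reps among the 13 weights ⇒ 6 W_19-linkage classes:

[[1, 3, 10, 11], [2, 12], [4, 13], [5, 6], [7, 8], [9]]


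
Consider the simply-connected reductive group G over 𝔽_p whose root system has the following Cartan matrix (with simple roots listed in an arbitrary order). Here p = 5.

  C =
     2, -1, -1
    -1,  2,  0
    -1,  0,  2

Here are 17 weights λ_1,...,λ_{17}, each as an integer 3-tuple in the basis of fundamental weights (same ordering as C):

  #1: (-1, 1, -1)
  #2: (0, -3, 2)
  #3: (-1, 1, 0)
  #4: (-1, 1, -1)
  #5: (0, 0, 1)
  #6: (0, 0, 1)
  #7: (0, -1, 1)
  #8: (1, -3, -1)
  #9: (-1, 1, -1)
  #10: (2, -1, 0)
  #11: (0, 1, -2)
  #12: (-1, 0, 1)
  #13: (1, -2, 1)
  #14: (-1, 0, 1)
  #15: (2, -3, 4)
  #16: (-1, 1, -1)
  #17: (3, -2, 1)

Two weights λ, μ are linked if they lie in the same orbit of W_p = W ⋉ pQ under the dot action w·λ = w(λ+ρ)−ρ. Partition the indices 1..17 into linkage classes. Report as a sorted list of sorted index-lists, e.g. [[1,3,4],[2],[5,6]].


C ↔ A_3 under row/col permutation; |W(A_3)| = 24.

Each λ_j+ρ reduced to Ā_5; 3-tuples below use C's row order:

    λ_1 → (0, 2, 0)
    λ_2 → (1, 1, 2)
    λ_3 → (0, 2, 1)
    λ_4 → (0, 2, 0)
    λ_5 → (1, 1, 2)
    λ_6 → (1, 1, 2)
    λ_7 → (1, 0, 2)
    λ_8 → (0, 2, 0)
    λ_9 → (0, 2, 0)
    λ_10 → (3, 0, 1)
    λ_11 → (0, 2, 1)
    λ_12 → (0, 1, 2)
    λ_13 → (1, 1, 2)
    λ_14 → (0, 1, 2)
    λ_15 → (0, 1, 2)
    λ_16 → (0, 2, 0)
    λ_17 → (3, 0, 1)

Grouping the 17 weights by Ā_5-representative: 6 linkage classes.

[[1, 4, 8, 9, 16], [2, 5, 6, 13], [3, 11], [7], [10, 17], [12, 14, 15]]


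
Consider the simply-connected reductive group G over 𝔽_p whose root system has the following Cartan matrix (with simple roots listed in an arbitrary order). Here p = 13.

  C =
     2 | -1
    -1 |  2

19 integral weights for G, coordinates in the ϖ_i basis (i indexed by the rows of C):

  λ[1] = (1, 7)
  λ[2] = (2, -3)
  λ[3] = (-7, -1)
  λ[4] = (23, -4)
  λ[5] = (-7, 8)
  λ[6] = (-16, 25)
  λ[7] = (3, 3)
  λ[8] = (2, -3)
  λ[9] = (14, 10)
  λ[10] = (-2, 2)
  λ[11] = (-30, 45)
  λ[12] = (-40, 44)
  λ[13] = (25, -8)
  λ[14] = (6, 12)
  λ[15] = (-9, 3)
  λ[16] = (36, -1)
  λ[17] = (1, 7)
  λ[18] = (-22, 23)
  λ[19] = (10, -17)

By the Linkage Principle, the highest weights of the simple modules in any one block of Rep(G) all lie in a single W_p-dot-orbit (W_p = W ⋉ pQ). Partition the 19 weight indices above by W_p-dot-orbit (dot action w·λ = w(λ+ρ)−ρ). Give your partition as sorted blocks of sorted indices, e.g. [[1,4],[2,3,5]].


Root system A_2: the 2×2 matrix C matches after relabeling.

Ā_13 reps of the 19 weights (A_2, coords as presented):

  λ_1 → (2, 8)
  λ_2 → (1, 2)
  λ_3 → (0, 6)
  λ_4 → (2, 8)
  λ_5 → (6, 3)
  λ_6 → (0, 2)
  λ_7 → (4, 4)
  λ_8 → (1, 2)
  λ_9 → (0, 2)
  λ_10 → (1, 2)
  λ_11 → (6, 3)
  λ_12 → (0, 6)
  λ_13 → (0, 6)
  λ_14 → (0, 6)
  λ_15 → (4, 4)
  λ_16 → (0, 2)
  λ_17 → (2, 8)
  λ_18 → (2, 8)
  λ_19 → (2, 8)

Grouping the 19 weights by Ā_13-representative: 6 linkage classes.

[[1, 4, 17, 18, 19], [2, 8, 10], [3, 12, 13, 14], [5, 11], [6, 9, 16], [7, 15]]


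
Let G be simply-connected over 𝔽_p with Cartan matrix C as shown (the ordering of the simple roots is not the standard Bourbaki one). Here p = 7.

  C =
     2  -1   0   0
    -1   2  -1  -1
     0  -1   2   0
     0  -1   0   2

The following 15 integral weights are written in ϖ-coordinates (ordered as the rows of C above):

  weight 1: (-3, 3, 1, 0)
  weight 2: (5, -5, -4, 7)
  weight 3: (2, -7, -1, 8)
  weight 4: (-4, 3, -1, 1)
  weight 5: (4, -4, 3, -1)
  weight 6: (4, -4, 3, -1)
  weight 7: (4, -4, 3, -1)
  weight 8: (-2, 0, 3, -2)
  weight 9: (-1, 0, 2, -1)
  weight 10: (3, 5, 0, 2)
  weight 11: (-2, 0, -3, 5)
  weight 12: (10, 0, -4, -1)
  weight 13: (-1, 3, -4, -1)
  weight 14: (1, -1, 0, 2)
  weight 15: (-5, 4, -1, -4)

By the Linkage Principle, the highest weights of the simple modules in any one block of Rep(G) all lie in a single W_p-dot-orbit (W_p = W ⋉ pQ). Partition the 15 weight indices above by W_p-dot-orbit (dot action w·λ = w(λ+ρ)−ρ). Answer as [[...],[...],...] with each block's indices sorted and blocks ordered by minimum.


Type D_4, rank 4, |W|=192; reorder rows/cols to standard.

Alcove-folded reps (p=7, 15 weights, presented ϖ-order):

  λ_1+ρ ↦ (2, 0, 2, 1);  λ_2+ρ ↦ (0, 1, 3, 0);  λ_3+ρ ↦ (0, 1, 3, 0);  λ_4+ρ ↦ (3, 1, 0, 2);  λ_5+ρ ↦ (2, 0, 1, 3);  λ_6+ρ ↦ (2, 0, 1, 3);  λ_7+ρ ↦ (2, 0, 1, 3);  λ_8+ρ ↦ (0, 1, 3, 0);  λ_9+ρ ↦ (0, 1, 3, 0);  λ_10+ρ ↦ (3, 1, 0, 2);  λ_11+ρ ↦ (1, 1, 0, 4);  λ_12+ρ ↦ (2, 0, 2, 1);  λ_13+ρ ↦ (0, 1, 3, 0);  λ_14+ρ ↦ (2, 0, 1, 3);  λ_15+ρ ↦ (2, 0, 2, 1)

The 15 indices split into 5 linkage classes (same alcove rep ⇔ same W_7-dot-orbit):

[[1, 12, 15], [2, 3, 8, 9, 13], [4, 10], [5, 6, 7, 14], [11]]


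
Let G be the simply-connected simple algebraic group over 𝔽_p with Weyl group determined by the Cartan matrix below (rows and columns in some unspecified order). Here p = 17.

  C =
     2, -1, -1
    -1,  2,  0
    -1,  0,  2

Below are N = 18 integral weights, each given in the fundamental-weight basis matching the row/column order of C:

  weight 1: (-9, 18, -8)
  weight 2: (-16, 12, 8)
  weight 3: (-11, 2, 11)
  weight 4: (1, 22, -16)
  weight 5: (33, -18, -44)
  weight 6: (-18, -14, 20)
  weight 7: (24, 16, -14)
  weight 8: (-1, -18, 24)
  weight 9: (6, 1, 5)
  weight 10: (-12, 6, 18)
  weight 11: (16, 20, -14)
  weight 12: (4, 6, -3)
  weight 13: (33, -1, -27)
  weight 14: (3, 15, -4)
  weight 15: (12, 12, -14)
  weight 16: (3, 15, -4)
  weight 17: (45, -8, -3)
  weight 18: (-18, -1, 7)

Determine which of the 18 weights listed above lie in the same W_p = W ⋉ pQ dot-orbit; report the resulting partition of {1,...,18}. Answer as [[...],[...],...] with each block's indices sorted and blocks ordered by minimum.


Dynkin diagram of C (from the 4 off-diagonal −1 entries): A_3.

λ_j+ρ reflected into Ā_17 (⟨·,θ^∨⟩≤17); 3-tuples as given:

  1: (7, 2, 6)
  2: (7, 2, 6)
  3: (3, 7, 2)
  4: (7, 2, 6)
  5: (9, 8, 0)
  6: (0, 4, 4)
  7: (8, 0, 4)
  8: (9, 8, 0)
  9: (7, 2, 6)
  10: (7, 2, 6)
  11: (0, 4, 4)
  12: (3, 7, 2)
  13: (9, 8, 0)
  14: (1, 13, 0)
  15: (0, 4, 4)
  16: (1, 13, 0)
  17: (3, 7, 2)
  18: (9, 8, 0)

6 distinct reps among the 18 weights ⇒ 6 W_17-linkage classes:

[[1, 2, 4, 9, 10], [3, 12, 17], [5, 8, 13, 18], [6, 11, 15], [7], [14, 16]]


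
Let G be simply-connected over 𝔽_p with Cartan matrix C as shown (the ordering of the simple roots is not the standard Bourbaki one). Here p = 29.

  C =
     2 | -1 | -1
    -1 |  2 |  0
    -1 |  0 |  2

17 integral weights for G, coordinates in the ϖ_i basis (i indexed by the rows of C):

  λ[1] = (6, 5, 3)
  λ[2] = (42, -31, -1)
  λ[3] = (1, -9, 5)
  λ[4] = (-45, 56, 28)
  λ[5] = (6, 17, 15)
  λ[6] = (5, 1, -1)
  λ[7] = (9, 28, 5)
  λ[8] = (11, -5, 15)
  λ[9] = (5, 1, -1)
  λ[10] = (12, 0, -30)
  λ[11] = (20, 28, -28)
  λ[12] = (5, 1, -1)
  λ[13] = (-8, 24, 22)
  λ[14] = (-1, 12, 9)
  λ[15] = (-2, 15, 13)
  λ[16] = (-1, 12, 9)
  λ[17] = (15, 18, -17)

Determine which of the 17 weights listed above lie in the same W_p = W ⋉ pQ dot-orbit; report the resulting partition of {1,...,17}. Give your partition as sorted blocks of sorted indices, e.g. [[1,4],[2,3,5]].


Type A_3, rank 3, |W|=24; reorder rows/cols to standard.

W_29-reps of the 17 weights in Ā_29 (same 3-coord order as C):

  λ_1+ρ ↦ (7, 6, 4);  λ_2+ρ ↦ (1, 15, 13);  λ_3+ρ ↦ (6, 2, 0);  λ_4+ρ ↦ (1, 15, 13);  λ_5+ρ ↦ (7, 6, 4);  λ_6+ρ ↦ (6, 2, 0);  λ_7+ρ ↦ (0, 13, 10);  λ_8+ρ ↦ (8, 4, 16);  λ_9+ρ ↦ (6, 2, 0);  λ_10+ρ ↦ (1, 15, 13);  λ_11+ρ ↦ (6, 2, 0);  λ_12+ρ ↦ (6, 2, 0);  λ_13+ρ ↦ (7, 6, 4);  λ_14+ρ ↦ (0, 13, 10);  λ_15+ρ ↦ (1, 15, 13);  λ_16+ρ ↦ (0, 13, 10);  λ_17+ρ ↦ (0, 13, 10)

The 17 indices split into 5 linkage classes (same alcove rep ⇔ same W_29-dot-orbit):

[[1, 5, 13], [2, 4, 10, 15], [3, 6, 9, 11, 12], [7, 14, 16, 17], [8]]


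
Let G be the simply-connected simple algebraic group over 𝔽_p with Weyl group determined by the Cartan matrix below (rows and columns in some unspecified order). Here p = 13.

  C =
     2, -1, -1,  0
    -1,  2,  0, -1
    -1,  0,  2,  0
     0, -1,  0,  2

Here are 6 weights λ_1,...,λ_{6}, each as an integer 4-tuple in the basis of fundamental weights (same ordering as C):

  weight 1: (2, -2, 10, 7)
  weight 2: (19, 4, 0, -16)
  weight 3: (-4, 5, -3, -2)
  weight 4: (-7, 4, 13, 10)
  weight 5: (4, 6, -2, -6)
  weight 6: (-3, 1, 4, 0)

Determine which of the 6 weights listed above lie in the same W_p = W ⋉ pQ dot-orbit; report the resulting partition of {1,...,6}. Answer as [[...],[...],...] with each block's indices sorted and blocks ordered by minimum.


Cartan matrix: type A_4 (|W|=120); un-permuting the 4 rows.

W_13-reps of the 6 weights in Ā_13 (same 4-coord order as C):

  λ_1+ρ ↦ (2, 0, 3, 1) · λ_2+ρ ↦ (2, 0, 3, 1) · λ_3+ρ ↦ (2, 0, 3, 1) · λ_4+ρ ↦ (2, 0, 3, 1) · λ_5+ρ ↦ (4, 2, 1, 5) · λ_6+ρ ↦ (2, 0, 3, 1)

Grouping the 6 weights by Ā_13-representative: 2 linkage classes.

[[1, 2, 3, 4, 6], [5]]


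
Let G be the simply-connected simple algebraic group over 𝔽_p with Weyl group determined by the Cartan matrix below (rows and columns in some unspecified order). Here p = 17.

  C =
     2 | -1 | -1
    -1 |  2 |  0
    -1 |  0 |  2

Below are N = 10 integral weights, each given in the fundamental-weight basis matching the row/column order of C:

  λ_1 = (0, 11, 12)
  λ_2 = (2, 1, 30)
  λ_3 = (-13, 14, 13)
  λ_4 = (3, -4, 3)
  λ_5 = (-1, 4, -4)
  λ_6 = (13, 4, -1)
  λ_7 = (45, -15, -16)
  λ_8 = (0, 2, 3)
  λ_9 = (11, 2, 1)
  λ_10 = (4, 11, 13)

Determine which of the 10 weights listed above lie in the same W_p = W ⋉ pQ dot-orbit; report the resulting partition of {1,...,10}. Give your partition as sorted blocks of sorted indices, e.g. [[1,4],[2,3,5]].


Root system A_3: the 3×3 matrix C matches after relabeling.

λ_j+ρ reflected into Ā_17 (⟨·,θ^∨⟩≤17); 3-tuples as given:

    [1] (1, 3, 4)
    [2] (12, 3, 2)
    [3] (12, 3, 2)
    [4] (1, 3, 4)
    [5] (3, 2, 0)
    [6] (12, 3, 2)
    [7] (12, 3, 2)
    [8] (1, 3, 4)
    [9] (12, 3, 2)
    [10] (3, 2, 0)

Partition of {1..10} into 3 W_17-dot-orbits:

[[1, 4, 8], [2, 3, 6, 7, 9], [5, 10]]
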